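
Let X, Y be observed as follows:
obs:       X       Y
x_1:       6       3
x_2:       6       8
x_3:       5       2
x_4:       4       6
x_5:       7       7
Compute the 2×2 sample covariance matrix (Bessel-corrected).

Step 1 — column means:
  mean(X) = (6 + 6 + 5 + 4 + 7) / 5 = 28/5 = 5.6
  mean(Y) = (3 + 8 + 2 + 6 + 7) / 5 = 26/5 = 5.2

Step 2 — sample covariance S[i,j] = (1/(n-1)) · Σ_k (x_{k,i} - mean_i) · (x_{k,j} - mean_j), with n-1 = 4.
  S[X,X] = ((0.4)·(0.4) + (0.4)·(0.4) + (-0.6)·(-0.6) + (-1.6)·(-1.6) + (1.4)·(1.4)) / 4 = 5.2/4 = 1.3
  S[X,Y] = ((0.4)·(-2.2) + (0.4)·(2.8) + (-0.6)·(-3.2) + (-1.6)·(0.8) + (1.4)·(1.8)) / 4 = 3.4/4 = 0.85
  S[Y,Y] = ((-2.2)·(-2.2) + (2.8)·(2.8) + (-3.2)·(-3.2) + (0.8)·(0.8) + (1.8)·(1.8)) / 4 = 26.8/4 = 6.7

S is symmetric (S[j,i] = S[i,j]). Assembling:

S = [[1.3, 0.85],
 [0.85, 6.7]]


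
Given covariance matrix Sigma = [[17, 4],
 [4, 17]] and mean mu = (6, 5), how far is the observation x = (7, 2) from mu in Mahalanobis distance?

Step 1 — centre the observation: (x - mu) = (1, -3).

Step 2 — invert Sigma. det(Sigma) = 17·17 - (4)² = 273.
  Sigma^{-1} = (1/det) · [[d, -b], [-b, a]] = [[0.0623, -0.0147],
 [-0.0147, 0.0623]].

Step 3 — form the quadratic (x - mu)^T · Sigma^{-1} · (x - mu):
  Sigma^{-1} · (x - mu) = (0.1062, -0.2015).
  (x - mu)^T · [Sigma^{-1} · (x - mu)] = (1)·(0.1062) + (-3)·(-0.2015) = 0.7106.

Step 4 — take square root: d = √(0.7106) ≈ 0.843.

d(x, mu) = √(0.7106) ≈ 0.843


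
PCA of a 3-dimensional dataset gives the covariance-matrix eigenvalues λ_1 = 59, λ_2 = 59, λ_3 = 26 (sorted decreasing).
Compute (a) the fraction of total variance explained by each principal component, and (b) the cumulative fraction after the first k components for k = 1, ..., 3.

Step 1 — total variance = trace(Sigma) = Σ λ_i = 59 + 59 + 26 = 144.

Step 2 — fraction explained by component i = λ_i / Σ λ:
  PC1: 59/144 = 0.4097
  PC2: 59/144 = 0.4097
  PC3: 26/144 = 0.1806

Step 3 — cumulative fraction after k components = (λ_1 + ... + λ_k) / Σ λ:
  k = 1: 59/144 = 0.4097
  k = 2: (59 + 59)/144 = 118/144 = 0.8194
  k = 3: (59 + 59 + 26)/144 = 144/144 = 1

Summary (fraction, with percent):

explained: PC1 0.4097 (40.97%), PC2 0.4097 (40.97%), PC3 0.1806 (18.06%);  cumulative: 0.4097, 0.8194, 1


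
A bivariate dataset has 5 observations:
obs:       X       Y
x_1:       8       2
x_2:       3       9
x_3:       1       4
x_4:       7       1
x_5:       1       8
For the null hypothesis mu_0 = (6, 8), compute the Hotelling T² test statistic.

Step 1 — sample mean vector:
  mean(X) = (8 + 3 + 1 + 7 + 1) / 5 = 20/5 = 4
  mean(Y) = (2 + 9 + 4 + 1 + 8) / 5 = 24/5 = 4.8
  x̄ = (4, 4.8),  deviation x̄ - mu_0 = (4, 4.8) - (6, 8) = (-2, -3.2).

Step 2 — sample covariance matrix, S[i,j] = (1/(n-1)) · Σ_k (x_{k,i} - mean_i) · (x_{k,j} - mean_j), divisor n-1 = 4:
  S[X,X] = ((4)·(4) + (-1)·(-1) + (-3)·(-3) + (3)·(3) + (-3)·(-3)) / 4 = 44/4 = 11
  S[X,Y] = ((4)·(-2.8) + (-1)·(4.2) + (-3)·(-0.8) + (3)·(-3.8) + (-3)·(3.2)) / 4 = -34/4 = -8.5
  S[Y,Y] = ((-2.8)·(-2.8) + (4.2)·(4.2) + (-0.8)·(-0.8) + (-3.8)·(-3.8) + (3.2)·(3.2)) / 4 = 50.8/4 = 12.7
  S = [[11, -8.5],
 [-8.5, 12.7]].

Step 3 — invert S. det(S) = 11·12.7 - (-8.5)² = 67.45.
  S^{-1} = (1/det) · [[d, -b], [-b, a]] = [[0.1883, 0.126],
 [0.126, 0.1631]].

Step 4 — quadratic form (x̄ - mu_0)^T · S^{-1} · (x̄ - mu_0):
  S^{-1} · (x̄ - mu_0) = (-0.7798, -0.7739),
  (x̄ - mu_0)^T · [...] = (-2)·(-0.7798) + (-3.2)·(-0.7739) = 4.0362.

Step 5 — scale by n: T² = 5 · 4.0362 = 20.1809.

T² ≈ 20.1809


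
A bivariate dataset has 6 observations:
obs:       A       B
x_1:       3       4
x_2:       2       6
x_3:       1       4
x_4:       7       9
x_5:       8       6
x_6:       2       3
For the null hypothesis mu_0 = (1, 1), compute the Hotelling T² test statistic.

Step 1 — sample mean vector:
  mean(A) = (3 + 2 + 1 + 7 + 8 + 2) / 6 = 23/6 = 3.8333
  mean(B) = (4 + 6 + 4 + 9 + 6 + 3) / 6 = 32/6 = 5.3333
  x̄ = (3.8333, 5.3333),  deviation x̄ - mu_0 = (3.8333, 5.3333) - (1, 1) = (2.8333, 4.3333).

Step 2 — sample covariance matrix, S[i,j] = (1/(n-1)) · Σ_k (x_{k,i} - mean_i) · (x_{k,j} - mean_j), divisor n-1 = 5:
  S[A,A] = ((-0.8333)·(-0.8333) + (-1.8333)·(-1.8333) + (-2.8333)·(-2.8333) + (3.1667)·(3.1667) + (4.1667)·(4.1667) + (-1.8333)·(-1.8333)) / 5 = 42.8333/5 = 8.5667
  S[A,B] = ((-0.8333)·(-1.3333) + (-1.8333)·(0.6667) + (-2.8333)·(-1.3333) + (3.1667)·(3.6667) + (4.1667)·(0.6667) + (-1.8333)·(-2.3333)) / 5 = 22.3333/5 = 4.4667
  S[B,B] = ((-1.3333)·(-1.3333) + (0.6667)·(0.6667) + (-1.3333)·(-1.3333) + (3.6667)·(3.6667) + (0.6667)·(0.6667) + (-2.3333)·(-2.3333)) / 5 = 23.3333/5 = 4.6667
  S = [[8.5667, 4.4667],
 [4.4667, 4.6667]].

Step 3 — invert S. det(S) = 8.5667·4.6667 - (4.4667)² = 20.0267.
  S^{-1} = (1/det) · [[d, -b], [-b, a]] = [[0.233, -0.223],
 [-0.223, 0.4278]].

Step 4 — quadratic form (x̄ - mu_0)^T · S^{-1} · (x̄ - mu_0):
  S^{-1} · (x̄ - mu_0) = (-0.3063, 1.2217),
  (x̄ - mu_0)^T · [...] = (2.8333)·(-0.3063) + (4.3333)·(1.2217) = 4.4263.

Step 5 — scale by n: T² = 6 · 4.4263 = 26.5579.

T² ≈ 26.5579


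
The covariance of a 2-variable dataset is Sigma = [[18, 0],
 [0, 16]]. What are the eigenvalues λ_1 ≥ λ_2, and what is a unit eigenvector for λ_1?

Step 1 — characteristic polynomial of 2×2 Sigma:
  det(Sigma - λI) = λ² - trace · λ + det = 0.
  trace = 18 + 16 = 34, det = 18·16 - (0)² = 288.
Step 2 — discriminant:
  Δ = trace² - 4·det = 1156 - 1152 = 4.
Step 3 — eigenvalues:
  λ = (trace ± √Δ)/2 = (34 ± 2)/2,
  λ_1 = 18,  λ_2 = 16.

Step 4 — unit eigenvector for λ_1: Sigma is diagonal, so its eigenvectors are the coordinate axes. λ_1 = 18 is the diagonal entry on the first coordinate axis, hence
  v_1 = (1, 0) (||v_1|| = 1).

λ_1 = 18,  λ_2 = 16;  v_1 ≈ (1, 0)


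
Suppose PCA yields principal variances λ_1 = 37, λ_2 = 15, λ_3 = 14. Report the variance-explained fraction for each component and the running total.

Step 1 — total variance = trace(Sigma) = Σ λ_i = 37 + 15 + 14 = 66.

Step 2 — fraction explained by component i = λ_i / Σ λ:
  PC1: 37/66 = 0.5606
  PC2: 15/66 = 0.2273
  PC3: 14/66 = 0.2121

Step 3 — cumulative fraction after k components = (λ_1 + ... + λ_k) / Σ λ:
  k = 1: 37/66 = 0.5606
  k = 2: (37 + 15)/66 = 52/66 = 0.7879
  k = 3: (37 + 15 + 14)/66 = 66/66 = 1

Summary (fraction, with percent):

explained: PC1 0.5606 (56.06%), PC2 0.2273 (22.73%), PC3 0.2121 (21.21%);  cumulative: 0.5606, 0.7879, 1


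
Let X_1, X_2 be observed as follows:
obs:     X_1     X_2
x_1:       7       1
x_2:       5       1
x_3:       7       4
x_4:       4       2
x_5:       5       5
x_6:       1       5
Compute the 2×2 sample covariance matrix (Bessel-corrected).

Step 1 — column means:
  mean(X_1) = (7 + 5 + 7 + 4 + 5 + 1) / 6 = 29/6 = 4.8333
  mean(X_2) = (1 + 1 + 4 + 2 + 5 + 5) / 6 = 18/6 = 3

Step 2 — sample covariance S[i,j] = (1/(n-1)) · Σ_k (x_{k,i} - mean_i) · (x_{k,j} - mean_j), with n-1 = 5.
  S[X_1,X_1] = ((2.1667)·(2.1667) + (0.1667)·(0.1667) + (2.1667)·(2.1667) + (-0.8333)·(-0.8333) + (0.1667)·(0.1667) + (-3.8333)·(-3.8333)) / 5 = 24.8333/5 = 4.9667
  S[X_1,X_2] = ((2.1667)·(-2) + (0.1667)·(-2) + (2.1667)·(1) + (-0.8333)·(-1) + (0.1667)·(2) + (-3.8333)·(2)) / 5 = -9/5 = -1.8
  S[X_2,X_2] = ((-2)·(-2) + (-2)·(-2) + (1)·(1) + (-1)·(-1) + (2)·(2) + (2)·(2)) / 5 = 18/5 = 3.6

S is symmetric (S[j,i] = S[i,j]). Assembling:

S = [[4.9667, -1.8],
 [-1.8, 3.6]]


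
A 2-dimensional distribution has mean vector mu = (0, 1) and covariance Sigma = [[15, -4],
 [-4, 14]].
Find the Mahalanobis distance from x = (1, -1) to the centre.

Step 1 — centre the observation: (x - mu) = (1, -2).

Step 2 — invert Sigma. det(Sigma) = 15·14 - (-4)² = 194.
  Sigma^{-1} = (1/det) · [[d, -b], [-b, a]] = [[0.0722, 0.0206],
 [0.0206, 0.0773]].

Step 3 — form the quadratic (x - mu)^T · Sigma^{-1} · (x - mu):
  Sigma^{-1} · (x - mu) = (0.0309, -0.134).
  (x - mu)^T · [Sigma^{-1} · (x - mu)] = (1)·(0.0309) + (-2)·(-0.134) = 0.299.

Step 4 — take square root: d = √(0.299) ≈ 0.5468.

d(x, mu) = √(0.299) ≈ 0.5468


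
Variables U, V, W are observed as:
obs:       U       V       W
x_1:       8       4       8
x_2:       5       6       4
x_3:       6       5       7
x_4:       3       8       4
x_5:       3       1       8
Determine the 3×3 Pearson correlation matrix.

Step 1 — column means:
  mean(U) = (8 + 5 + 6 + 3 + 3) / 5 = 25/5 = 5
  mean(V) = (4 + 6 + 5 + 8 + 1) / 5 = 24/5 = 4.8
  mean(W) = (8 + 4 + 7 + 4 + 8) / 5 = 31/5 = 6.2

Step 2 — sample variances and covariances s[i,j] = (1/(n-1)) · Σ_k (x_{k,i} - mean_i) · (x_{k,j} - mean_j), with n-1 = 4:
  s[U,U] = ((3)·(3) + (0)·(0) + (1)·(1) + (-2)·(-2) + (-2)·(-2)) / 4 = 18/4 = 4.5
  s[U,V] = ((3)·(-0.8) + (0)·(1.2) + (1)·(0.2) + (-2)·(3.2) + (-2)·(-3.8)) / 4 = -1/4 = -0.25
  s[U,W] = ((3)·(1.8) + (0)·(-2.2) + (1)·(0.8) + (-2)·(-2.2) + (-2)·(1.8)) / 4 = 7/4 = 1.75
  s[V,V] = ((-0.8)·(-0.8) + (1.2)·(1.2) + (0.2)·(0.2) + (3.2)·(3.2) + (-3.8)·(-3.8)) / 4 = 26.8/4 = 6.7
  s[V,W] = ((-0.8)·(1.8) + (1.2)·(-2.2) + (0.2)·(0.8) + (3.2)·(-2.2) + (-3.8)·(1.8)) / 4 = -17.8/4 = -4.45
  s[W,W] = ((1.8)·(1.8) + (-2.2)·(-2.2) + (0.8)·(0.8) + (-2.2)·(-2.2) + (1.8)·(1.8)) / 4 = 16.8/4 = 4.2
  Sample standard deviations s_i = √(s[i,i]):
  s(U) = √(4.5) = 2.1213
  s(V) = √(6.7) = 2.5884
  s(W) = √(4.2) = 2.0494

Step 3 — r_{ij} = s_{ij} / (s_i · s_j):
  r[U,U] = 1 (diagonal).
  r[U,V] = -0.25 / (2.1213 · 2.5884) = -0.25 / 5.4909 = -0.0455
  r[U,W] = 1.75 / (2.1213 · 2.0494) = 1.75 / 4.3474 = 0.4025
  r[V,V] = 1 (diagonal).
  r[V,W] = -4.45 / (2.5884 · 2.0494) = -4.45 / 5.3047 = -0.8389
  r[W,W] = 1 (diagonal).

R is symmetric with unit diagonal. Assembling:

R = [[1, -0.0455, 0.4025],
 [-0.0455, 1, -0.8389],
 [0.4025, -0.8389, 1]]


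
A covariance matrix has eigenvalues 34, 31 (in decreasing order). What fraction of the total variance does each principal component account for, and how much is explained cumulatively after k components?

Step 1 — total variance = trace(Sigma) = Σ λ_i = 34 + 31 = 65.

Step 2 — fraction explained by component i = λ_i / Σ λ:
  PC1: 34/65 = 0.5231
  PC2: 31/65 = 0.4769

Step 3 — cumulative fraction after k components = (λ_1 + ... + λ_k) / Σ λ:
  k = 1: 34/65 = 0.5231
  k = 2: (34 + 31)/65 = 65/65 = 1

Summary (fraction, with percent):

explained: PC1 0.5231 (52.31%), PC2 0.4769 (47.69%);  cumulative: 0.5231, 1


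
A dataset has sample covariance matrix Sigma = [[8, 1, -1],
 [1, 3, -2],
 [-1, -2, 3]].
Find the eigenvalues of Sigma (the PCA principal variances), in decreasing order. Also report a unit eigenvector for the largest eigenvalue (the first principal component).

Step 1 — characteristic polynomial p(λ) = det(λI - Sigma) = λ³ - tr·λ² + c_1·λ - det, where tr = trace, c_1 = sum of the principal 2×2 minors, det = det(Sigma):
  tr = 8 + 3 + 3 = 14,
  c_1 = (8·3 - (1)²) + (8·3 - (-1)²) + (3·3 - (-2)²) = 23 + 23 + 5 = 51,
  det = 8·(3·3 - (-2)²) - (1)·((1)·3 - (-2)·(-1)) + (-1)·((1)·(-2) - 3·(-1)) = 8·(5) - (1)·(1) + (-1)·(1) = 38.
  So p(λ) = λ³ - 14λ² + 51λ - 38.
Step 2 — look for an integer root (rational root theorem: any rational root is an integer divisor of 38). Testing λ = 1:
  p(1) = 1 - 14 + 51 - 38 = 0  ✓
  Dividing out (λ - 1): p(λ) = (λ - 1)(λ² - 13λ + 38).
Step 3 — remaining eigenvalues from the quadratic λ² - 13λ + 38 = 0:
  Δ = 13² - 4·38 = 169 - 152 = 17,  λ = (13 ± √17)/2 = (13 ± 4.1231)/2 ≈ 8.5616 or 4.4384.
  Sorted: λ_1 = 8.5616,  λ_2 = 4.4384,  λ_3 = 1  (check: sum = 14 = tr ✓).

Step 4 — unit eigenvector for λ_1 ≈ 8.5616: v spans the null space of (Sigma - λ_1 I), whose rows are
  r_1 = (-0.5616, 1, -1),  r_2 = (1, -5.5616, -2),  r_3 = (-1, -2, -5.5616).
  v is orthogonal to every row, so take v ∝ r_1 × r_2 = ((1)·(-2) - (-1)·(-5.5616), (-1)·(1) - (-0.5616)·(-2), (-0.5616)·(-5.5616) - (1)·(1)) ≈ (-7.5616, -2.1231, 2.1231).
  Rescale (multiply by -1 so the first nonzero entry is positive): u = (7.5616, 2.1231, -2.1231).
  ||u|| = √((7.5616)² + (2.1231)² + (-2.1231)²) = √(66.1922) ≈ 8.1359,  v_1 = u/||u|| ≈ (0.9294, 0.261, -0.261) (||v_1|| = 1).

λ_1 = 8.5616,  λ_2 = 4.4384,  λ_3 = 1;  v_1 ≈ (0.9294, 0.261, -0.261)


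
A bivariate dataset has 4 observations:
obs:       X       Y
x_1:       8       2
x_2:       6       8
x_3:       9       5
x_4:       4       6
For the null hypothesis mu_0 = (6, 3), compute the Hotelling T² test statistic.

Step 1 — sample mean vector:
  mean(X) = (8 + 6 + 9 + 4) / 4 = 27/4 = 6.75
  mean(Y) = (2 + 8 + 5 + 6) / 4 = 21/4 = 5.25
  x̄ = (6.75, 5.25),  deviation x̄ - mu_0 = (6.75, 5.25) - (6, 3) = (0.75, 2.25).

Step 2 — sample covariance matrix, S[i,j] = (1/(n-1)) · Σ_k (x_{k,i} - mean_i) · (x_{k,j} - mean_j), divisor n-1 = 3:
  S[X,X] = ((1.25)·(1.25) + (-0.75)·(-0.75) + (2.25)·(2.25) + (-2.75)·(-2.75)) / 3 = 14.75/3 = 4.9167
  S[X,Y] = ((1.25)·(-3.25) + (-0.75)·(2.75) + (2.25)·(-0.25) + (-2.75)·(0.75)) / 3 = -8.75/3 = -2.9167
  S[Y,Y] = ((-3.25)·(-3.25) + (2.75)·(2.75) + (-0.25)·(-0.25) + (0.75)·(0.75)) / 3 = 18.75/3 = 6.25
  S = [[4.9167, -2.9167],
 [-2.9167, 6.25]].

Step 3 — invert S. det(S) = 4.9167·6.25 - (-2.9167)² = 22.2222.
  S^{-1} = (1/det) · [[d, -b], [-b, a]] = [[0.2812, 0.1312],
 [0.1312, 0.2212]].

Step 4 — quadratic form (x̄ - mu_0)^T · S^{-1} · (x̄ - mu_0):
  S^{-1} · (x̄ - mu_0) = (0.5062, 0.5963),
  (x̄ - mu_0)^T · [...] = (0.75)·(0.5062) + (2.25)·(0.5963) = 1.7213.

Step 5 — scale by n: T² = 4 · 1.7213 = 6.885.

T² ≈ 6.885


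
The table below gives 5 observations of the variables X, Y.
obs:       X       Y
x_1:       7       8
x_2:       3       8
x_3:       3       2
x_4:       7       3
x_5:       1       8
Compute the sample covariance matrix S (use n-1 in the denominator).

Step 1 — column means:
  mean(X) = (7 + 3 + 3 + 7 + 1) / 5 = 21/5 = 4.2
  mean(Y) = (8 + 8 + 2 + 3 + 8) / 5 = 29/5 = 5.8

Step 2 — sample covariance S[i,j] = (1/(n-1)) · Σ_k (x_{k,i} - mean_i) · (x_{k,j} - mean_j), with n-1 = 4.
  S[X,X] = ((2.8)·(2.8) + (-1.2)·(-1.2) + (-1.2)·(-1.2) + (2.8)·(2.8) + (-3.2)·(-3.2)) / 4 = 28.8/4 = 7.2
  S[X,Y] = ((2.8)·(2.2) + (-1.2)·(2.2) + (-1.2)·(-3.8) + (2.8)·(-2.8) + (-3.2)·(2.2)) / 4 = -6.8/4 = -1.7
  S[Y,Y] = ((2.2)·(2.2) + (2.2)·(2.2) + (-3.8)·(-3.8) + (-2.8)·(-2.8) + (2.2)·(2.2)) / 4 = 36.8/4 = 9.2

S is symmetric (S[j,i] = S[i,j]). Assembling:

S = [[7.2, -1.7],
 [-1.7, 9.2]]


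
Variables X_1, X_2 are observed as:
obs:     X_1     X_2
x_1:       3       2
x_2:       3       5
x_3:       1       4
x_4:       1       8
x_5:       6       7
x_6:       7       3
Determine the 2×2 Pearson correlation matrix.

Step 1 — column means:
  mean(X_1) = (3 + 3 + 1 + 1 + 6 + 7) / 6 = 21/6 = 3.5
  mean(X_2) = (2 + 5 + 4 + 8 + 7 + 3) / 6 = 29/6 = 4.8333

Step 2 — sample variances and covariances s[i,j] = (1/(n-1)) · Σ_k (x_{k,i} - mean_i) · (x_{k,j} - mean_j), with n-1 = 5:
  s[X_1,X_1] = ((-0.5)·(-0.5) + (-0.5)·(-0.5) + (-2.5)·(-2.5) + (-2.5)·(-2.5) + (2.5)·(2.5) + (3.5)·(3.5)) / 5 = 31.5/5 = 6.3
  s[X_1,X_2] = ((-0.5)·(-2.8333) + (-0.5)·(0.1667) + (-2.5)·(-0.8333) + (-2.5)·(3.1667) + (2.5)·(2.1667) + (3.5)·(-1.8333)) / 5 = -5.5/5 = -1.1
  s[X_2,X_2] = ((-2.8333)·(-2.8333) + (0.1667)·(0.1667) + (-0.8333)·(-0.8333) + (3.1667)·(3.1667) + (2.1667)·(2.1667) + (-1.8333)·(-1.8333)) / 5 = 26.8333/5 = 5.3667
  Sample standard deviations s_i = √(s[i,i]):
  s(X_1) = √(6.3) = 2.51
  s(X_2) = √(5.3667) = 2.3166

Step 3 — r_{ij} = s_{ij} / (s_i · s_j):
  r[X_1,X_1] = 1 (diagonal).
  r[X_1,X_2] = -1.1 / (2.51 · 2.3166) = -1.1 / 5.8146 = -0.1892
  r[X_2,X_2] = 1 (diagonal).

R is symmetric with unit diagonal. Assembling:

R = [[1, -0.1892],
 [-0.1892, 1]]


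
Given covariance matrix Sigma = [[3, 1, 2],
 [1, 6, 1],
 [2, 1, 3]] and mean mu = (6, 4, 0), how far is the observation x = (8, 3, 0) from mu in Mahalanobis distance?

Step 1 — centre the observation: (x - mu) = (2, -1, 0).

Step 2 — invert Sigma (cofactor / det for 3×3, or solve directly):
  Sigma^{-1} = [[0.6071, -0.0357, -0.3929],
 [-0.0357, 0.1786, -0.0357],
 [-0.3929, -0.0357, 0.6071]].

Step 3 — form the quadratic (x - mu)^T · Sigma^{-1} · (x - mu):
  Sigma^{-1} · (x - mu) = (1.25, -0.25, -0.75).
  (x - mu)^T · [Sigma^{-1} · (x - mu)] = (2)·(1.25) + (-1)·(-0.25) + (0)·(-0.75) = 2.75.

Step 4 — take square root: d = √(2.75) ≈ 1.6583.

d(x, mu) = √(2.75) ≈ 1.6583


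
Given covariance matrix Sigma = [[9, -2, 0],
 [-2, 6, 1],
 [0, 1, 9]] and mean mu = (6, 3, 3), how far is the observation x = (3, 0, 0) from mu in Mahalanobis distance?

Step 1 — centre the observation: (x - mu) = (-3, -3, -3).

Step 2 — invert Sigma (cofactor / det for 3×3, or solve directly):
  Sigma^{-1} = [[0.1202, 0.0408, -0.0045],
 [0.0408, 0.1837, -0.0204],
 [-0.0045, -0.0204, 0.1134]].

Step 3 — form the quadratic (x - mu)^T · Sigma^{-1} · (x - mu):
  Sigma^{-1} · (x - mu) = (-0.4694, -0.6122, -0.2653).
  (x - mu)^T · [Sigma^{-1} · (x - mu)] = (-3)·(-0.4694) + (-3)·(-0.6122) + (-3)·(-0.2653) = 4.0408.

Step 4 — take square root: d = √(4.0408) ≈ 2.0102.

d(x, mu) = √(4.0408) ≈ 2.0102


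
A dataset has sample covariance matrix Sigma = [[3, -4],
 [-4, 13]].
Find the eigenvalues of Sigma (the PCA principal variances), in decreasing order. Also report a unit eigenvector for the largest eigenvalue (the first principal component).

Step 1 — characteristic polynomial of 2×2 Sigma:
  det(Sigma - λI) = λ² - trace · λ + det = 0.
  trace = 3 + 13 = 16, det = 3·13 - (-4)² = 23.
Step 2 — discriminant:
  Δ = trace² - 4·det = 256 - 92 = 164.
Step 3 — eigenvalues:
  λ = (trace ± √Δ)/2 = (16 ± 12.8062)/2,
  λ_1 = 14.4031,  λ_2 = 1.5969.

Step 4 — unit eigenvector for λ_1: solve (Sigma - λ_1 I)v = 0. First row:
  (3 - 14.4031)·v_x + (-4)·v_y = 0, i.e. (-11.4031)·v_x + (-4)·v_y = 0,
  so v ∝ (b, λ_1 - a) = (-4, 11.4031); multiply by -1 so the first entry is positive: u = (4, -11.4031).
  ||u|| = √((4)² + (-11.4031)²) = √(146.0312) ≈ 12.0843,
  v_1 = u/||u|| ≈ (0.331, -0.9436) (||v_1|| = 1).

λ_1 = 14.4031,  λ_2 = 1.5969;  v_1 ≈ (0.331, -0.9436)


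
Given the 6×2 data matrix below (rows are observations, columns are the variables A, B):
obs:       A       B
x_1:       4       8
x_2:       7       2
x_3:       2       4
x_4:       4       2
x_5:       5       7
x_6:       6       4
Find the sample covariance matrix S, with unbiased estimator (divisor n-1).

Step 1 — column means:
  mean(A) = (4 + 7 + 2 + 4 + 5 + 6) / 6 = 28/6 = 4.6667
  mean(B) = (8 + 2 + 4 + 2 + 7 + 4) / 6 = 27/6 = 4.5

Step 2 — sample covariance S[i,j] = (1/(n-1)) · Σ_k (x_{k,i} - mean_i) · (x_{k,j} - mean_j), with n-1 = 5.
  S[A,A] = ((-0.6667)·(-0.6667) + (2.3333)·(2.3333) + (-2.6667)·(-2.6667) + (-0.6667)·(-0.6667) + (0.3333)·(0.3333) + (1.3333)·(1.3333)) / 5 = 15.3333/5 = 3.0667
  S[A,B] = ((-0.6667)·(3.5) + (2.3333)·(-2.5) + (-2.6667)·(-0.5) + (-0.6667)·(-2.5) + (0.3333)·(2.5) + (1.3333)·(-0.5)) / 5 = -5/5 = -1
  S[B,B] = ((3.5)·(3.5) + (-2.5)·(-2.5) + (-0.5)·(-0.5) + (-2.5)·(-2.5) + (2.5)·(2.5) + (-0.5)·(-0.5)) / 5 = 31.5/5 = 6.3

S is symmetric (S[j,i] = S[i,j]). Assembling:

S = [[3.0667, -1],
 [-1, 6.3]]


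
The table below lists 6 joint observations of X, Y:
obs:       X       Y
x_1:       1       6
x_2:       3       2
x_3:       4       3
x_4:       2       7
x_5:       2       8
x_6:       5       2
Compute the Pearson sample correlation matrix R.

Step 1 — column means:
  mean(X) = (1 + 3 + 4 + 2 + 2 + 5) / 6 = 17/6 = 2.8333
  mean(Y) = (6 + 2 + 3 + 7 + 8 + 2) / 6 = 28/6 = 4.6667

Step 2 — sample variances and covariances s[i,j] = (1/(n-1)) · Σ_k (x_{k,i} - mean_i) · (x_{k,j} - mean_j), with n-1 = 5:
  s[X,X] = ((-1.8333)·(-1.8333) + (0.1667)·(0.1667) + (1.1667)·(1.1667) + (-0.8333)·(-0.8333) + (-0.8333)·(-0.8333) + (2.1667)·(2.1667)) / 5 = 10.8333/5 = 2.1667
  s[X,Y] = ((-1.8333)·(1.3333) + (0.1667)·(-2.6667) + (1.1667)·(-1.6667) + (-0.8333)·(2.3333) + (-0.8333)·(3.3333) + (2.1667)·(-2.6667)) / 5 = -15.3333/5 = -3.0667
  s[Y,Y] = ((1.3333)·(1.3333) + (-2.6667)·(-2.6667) + (-1.6667)·(-1.6667) + (2.3333)·(2.3333) + (3.3333)·(3.3333) + (-2.6667)·(-2.6667)) / 5 = 35.3333/5 = 7.0667
  Sample standard deviations s_i = √(s[i,i]):
  s(X) = √(2.1667) = 1.472
  s(Y) = √(7.0667) = 2.6583

Step 3 — r_{ij} = s_{ij} / (s_i · s_j):
  r[X,X] = 1 (diagonal).
  r[X,Y] = -3.0667 / (1.472 · 2.6583) = -3.0667 / 3.9129 = -0.7837
  r[Y,Y] = 1 (diagonal).

R is symmetric with unit diagonal. Assembling:

R = [[1, -0.7837],
 [-0.7837, 1]]


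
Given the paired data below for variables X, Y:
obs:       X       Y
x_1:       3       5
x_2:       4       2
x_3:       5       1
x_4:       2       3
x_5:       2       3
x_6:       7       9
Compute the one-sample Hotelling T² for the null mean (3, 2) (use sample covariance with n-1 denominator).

Step 1 — sample mean vector:
  mean(X) = (3 + 4 + 5 + 2 + 2 + 7) / 6 = 23/6 = 3.8333
  mean(Y) = (5 + 2 + 1 + 3 + 3 + 9) / 6 = 23/6 = 3.8333
  x̄ = (3.8333, 3.8333),  deviation x̄ - mu_0 = (3.8333, 3.8333) - (3, 2) = (0.8333, 1.8333).

Step 2 — sample covariance matrix, S[i,j] = (1/(n-1)) · Σ_k (x_{k,i} - mean_i) · (x_{k,j} - mean_j), divisor n-1 = 5:
  S[X,X] = ((-0.8333)·(-0.8333) + (0.1667)·(0.1667) + (1.1667)·(1.1667) + (-1.8333)·(-1.8333) + (-1.8333)·(-1.8333) + (3.1667)·(3.1667)) / 5 = 18.8333/5 = 3.7667
  S[X,Y] = ((-0.8333)·(1.1667) + (0.1667)·(-1.8333) + (1.1667)·(-2.8333) + (-1.8333)·(-0.8333) + (-1.8333)·(-0.8333) + (3.1667)·(5.1667)) / 5 = 14.8333/5 = 2.9667
  S[Y,Y] = ((1.1667)·(1.1667) + (-1.8333)·(-1.8333) + (-2.8333)·(-2.8333) + (-0.8333)·(-0.8333) + (-0.8333)·(-0.8333) + (5.1667)·(5.1667)) / 5 = 40.8333/5 = 8.1667
  S = [[3.7667, 2.9667],
 [2.9667, 8.1667]].

Step 3 — invert S. det(S) = 3.7667·8.1667 - (2.9667)² = 21.96.
  S^{-1} = (1/det) · [[d, -b], [-b, a]] = [[0.3719, -0.1351],
 [-0.1351, 0.1715]].

Step 4 — quadratic form (x̄ - mu_0)^T · S^{-1} · (x̄ - mu_0):
  S^{-1} · (x̄ - mu_0) = (0.0622, 0.2019),
  (x̄ - mu_0)^T · [...] = (0.8333)·(0.0622) + (1.8333)·(0.2019) = 0.422.

Step 5 — scale by n: T² = 6 · 0.422 = 2.5319.

T² ≈ 2.5319


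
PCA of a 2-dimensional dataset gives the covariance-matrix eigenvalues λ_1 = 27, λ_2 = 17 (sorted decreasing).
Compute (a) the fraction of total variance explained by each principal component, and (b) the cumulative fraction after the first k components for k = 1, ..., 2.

Step 1 — total variance = trace(Sigma) = Σ λ_i = 27 + 17 = 44.

Step 2 — fraction explained by component i = λ_i / Σ λ:
  PC1: 27/44 = 0.6136
  PC2: 17/44 = 0.3864

Step 3 — cumulative fraction after k components = (λ_1 + ... + λ_k) / Σ λ:
  k = 1: 27/44 = 0.6136
  k = 2: (27 + 17)/44 = 44/44 = 1

Summary (fraction, with percent):

explained: PC1 0.6136 (61.36%), PC2 0.3864 (38.64%);  cumulative: 0.6136, 1


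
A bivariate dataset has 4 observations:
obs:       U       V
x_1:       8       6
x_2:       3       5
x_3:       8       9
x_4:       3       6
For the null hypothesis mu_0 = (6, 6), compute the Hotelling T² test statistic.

Step 1 — sample mean vector:
  mean(U) = (8 + 3 + 8 + 3) / 4 = 22/4 = 5.5
  mean(V) = (6 + 5 + 9 + 6) / 4 = 26/4 = 6.5
  x̄ = (5.5, 6.5),  deviation x̄ - mu_0 = (5.5, 6.5) - (6, 6) = (-0.5, 0.5).

Step 2 — sample covariance matrix, S[i,j] = (1/(n-1)) · Σ_k (x_{k,i} - mean_i) · (x_{k,j} - mean_j), divisor n-1 = 3:
  S[U,U] = ((2.5)·(2.5) + (-2.5)·(-2.5) + (2.5)·(2.5) + (-2.5)·(-2.5)) / 3 = 25/3 = 8.3333
  S[U,V] = ((2.5)·(-0.5) + (-2.5)·(-1.5) + (2.5)·(2.5) + (-2.5)·(-0.5)) / 3 = 10/3 = 3.3333
  S[V,V] = ((-0.5)·(-0.5) + (-1.5)·(-1.5) + (2.5)·(2.5) + (-0.5)·(-0.5)) / 3 = 9/3 = 3
  S = [[8.3333, 3.3333],
 [3.3333, 3]].

Step 3 — invert S. det(S) = 8.3333·3 - (3.3333)² = 13.8889.
  S^{-1} = (1/det) · [[d, -b], [-b, a]] = [[0.216, -0.24],
 [-0.24, 0.6]].

Step 4 — quadratic form (x̄ - mu_0)^T · S^{-1} · (x̄ - mu_0):
  S^{-1} · (x̄ - mu_0) = (-0.228, 0.42),
  (x̄ - mu_0)^T · [...] = (-0.5)·(-0.228) + (0.5)·(0.42) = 0.324.

Step 5 — scale by n: T² = 4 · 0.324 = 1.296.

T² ≈ 1.296


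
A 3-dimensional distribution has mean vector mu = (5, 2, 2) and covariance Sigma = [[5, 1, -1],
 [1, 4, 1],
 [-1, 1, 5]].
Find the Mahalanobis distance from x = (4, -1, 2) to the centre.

Step 1 — centre the observation: (x - mu) = (-1, -3, 0).

Step 2 — invert Sigma (cofactor / det for 3×3, or solve directly):
  Sigma^{-1} = [[0.2262, -0.0714, 0.0595],
 [-0.0714, 0.2857, -0.0714],
 [0.0595, -0.0714, 0.2262]].

Step 3 — form the quadratic (x - mu)^T · Sigma^{-1} · (x - mu):
  Sigma^{-1} · (x - mu) = (-0.0119, -0.7857, 0.1548).
  (x - mu)^T · [Sigma^{-1} · (x - mu)] = (-1)·(-0.0119) + (-3)·(-0.7857) + (0)·(0.1548) = 2.369.

Step 4 — take square root: d = √(2.369) ≈ 1.5392.

d(x, mu) = √(2.369) ≈ 1.5392


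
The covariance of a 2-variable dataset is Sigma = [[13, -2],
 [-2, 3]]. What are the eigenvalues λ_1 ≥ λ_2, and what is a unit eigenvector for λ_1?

Step 1 — characteristic polynomial of 2×2 Sigma:
  det(Sigma - λI) = λ² - trace · λ + det = 0.
  trace = 13 + 3 = 16, det = 13·3 - (-2)² = 35.
Step 2 — discriminant:
  Δ = trace² - 4·det = 256 - 140 = 116.
Step 3 — eigenvalues:
  λ = (trace ± √Δ)/2 = (16 ± 10.7703)/2,
  λ_1 = 13.3852,  λ_2 = 2.6148.

Step 4 — unit eigenvector for λ_1: solve (Sigma - λ_1 I)v = 0. First row:
  (13 - 13.3852)·v_x + (-2)·v_y = 0, i.e. (-0.3852)·v_x + (-2)·v_y = 0,
  so v ∝ (b, λ_1 - a) = (-2, 0.3852); multiply by -1 so the first entry is positive: u = (2, -0.3852).
  ||u|| = √((2)² + (-0.3852)²) = √(4.1484) ≈ 2.0368,
  v_1 = u/||u|| ≈ (0.982, -0.1891) (||v_1|| = 1).

λ_1 = 13.3852,  λ_2 = 2.6148;  v_1 ≈ (0.982, -0.1891)


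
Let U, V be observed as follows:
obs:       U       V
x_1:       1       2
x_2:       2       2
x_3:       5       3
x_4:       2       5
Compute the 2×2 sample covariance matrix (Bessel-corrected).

Step 1 — column means:
  mean(U) = (1 + 2 + 5 + 2) / 4 = 10/4 = 2.5
  mean(V) = (2 + 2 + 3 + 5) / 4 = 12/4 = 3

Step 2 — sample covariance S[i,j] = (1/(n-1)) · Σ_k (x_{k,i} - mean_i) · (x_{k,j} - mean_j), with n-1 = 3.
  S[U,U] = ((-1.5)·(-1.5) + (-0.5)·(-0.5) + (2.5)·(2.5) + (-0.5)·(-0.5)) / 3 = 9/3 = 3
  S[U,V] = ((-1.5)·(-1) + (-0.5)·(-1) + (2.5)·(0) + (-0.5)·(2)) / 3 = 1/3 = 0.3333
  S[V,V] = ((-1)·(-1) + (-1)·(-1) + (0)·(0) + (2)·(2)) / 3 = 6/3 = 2

S is symmetric (S[j,i] = S[i,j]). Assembling:

S = [[3, 0.3333],
 [0.3333, 2]]


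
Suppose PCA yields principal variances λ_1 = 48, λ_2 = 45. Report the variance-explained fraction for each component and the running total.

Step 1 — total variance = trace(Sigma) = Σ λ_i = 48 + 45 = 93.

Step 2 — fraction explained by component i = λ_i / Σ λ:
  PC1: 48/93 = 0.5161
  PC2: 45/93 = 0.4839

Step 3 — cumulative fraction after k components = (λ_1 + ... + λ_k) / Σ λ:
  k = 1: 48/93 = 0.5161
  k = 2: (48 + 45)/93 = 93/93 = 1

Summary (fraction, with percent):

explained: PC1 0.5161 (51.61%), PC2 0.4839 (48.39%);  cumulative: 0.5161, 1


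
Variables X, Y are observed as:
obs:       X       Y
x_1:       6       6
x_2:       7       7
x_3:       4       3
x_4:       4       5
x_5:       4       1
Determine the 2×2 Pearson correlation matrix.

Step 1 — column means:
  mean(X) = (6 + 7 + 4 + 4 + 4) / 5 = 25/5 = 5
  mean(Y) = (6 + 7 + 3 + 5 + 1) / 5 = 22/5 = 4.4

Step 2 — sample variances and covariances s[i,j] = (1/(n-1)) · Σ_k (x_{k,i} - mean_i) · (x_{k,j} - mean_j), with n-1 = 4:
  s[X,X] = ((1)·(1) + (2)·(2) + (-1)·(-1) + (-1)·(-1) + (-1)·(-1)) / 4 = 8/4 = 2
  s[X,Y] = ((1)·(1.6) + (2)·(2.6) + (-1)·(-1.4) + (-1)·(0.6) + (-1)·(-3.4)) / 4 = 11/4 = 2.75
  s[Y,Y] = ((1.6)·(1.6) + (2.6)·(2.6) + (-1.4)·(-1.4) + (0.6)·(0.6) + (-3.4)·(-3.4)) / 4 = 23.2/4 = 5.8
  Sample standard deviations s_i = √(s[i,i]):
  s(X) = √(2) = 1.4142
  s(Y) = √(5.8) = 2.4083

Step 3 — r_{ij} = s_{ij} / (s_i · s_j):
  r[X,X] = 1 (diagonal).
  r[X,Y] = 2.75 / (1.4142 · 2.4083) = 2.75 / 3.4059 = 0.8074
  r[Y,Y] = 1 (diagonal).

R is symmetric with unit diagonal. Assembling:

R = [[1, 0.8074],
 [0.8074, 1]]


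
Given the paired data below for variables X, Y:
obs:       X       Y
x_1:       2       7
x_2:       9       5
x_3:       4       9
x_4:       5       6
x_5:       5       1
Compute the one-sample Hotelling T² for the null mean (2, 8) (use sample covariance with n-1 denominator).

Step 1 — sample mean vector:
  mean(X) = (2 + 9 + 4 + 5 + 5) / 5 = 25/5 = 5
  mean(Y) = (7 + 5 + 9 + 6 + 1) / 5 = 28/5 = 5.6
  x̄ = (5, 5.6),  deviation x̄ - mu_0 = (5, 5.6) - (2, 8) = (3, -2.4).

Step 2 — sample covariance matrix, S[i,j] = (1/(n-1)) · Σ_k (x_{k,i} - mean_i) · (x_{k,j} - mean_j), divisor n-1 = 4:
  S[X,X] = ((-3)·(-3) + (4)·(4) + (-1)·(-1) + (0)·(0) + (0)·(0)) / 4 = 26/4 = 6.5
  S[X,Y] = ((-3)·(1.4) + (4)·(-0.6) + (-1)·(3.4) + (0)·(0.4) + (0)·(-4.6)) / 4 = -10/4 = -2.5
  S[Y,Y] = ((1.4)·(1.4) + (-0.6)·(-0.6) + (3.4)·(3.4) + (0.4)·(0.4) + (-4.6)·(-4.6)) / 4 = 35.2/4 = 8.8
  S = [[6.5, -2.5],
 [-2.5, 8.8]].

Step 3 — invert S. det(S) = 6.5·8.8 - (-2.5)² = 50.95.
  S^{-1} = (1/det) · [[d, -b], [-b, a]] = [[0.1727, 0.0491],
 [0.0491, 0.1276]].

Step 4 — quadratic form (x̄ - mu_0)^T · S^{-1} · (x̄ - mu_0):
  S^{-1} · (x̄ - mu_0) = (0.4004, -0.159),
  (x̄ - mu_0)^T · [...] = (3)·(0.4004) + (-2.4)·(-0.159) = 1.5827.

Step 5 — scale by n: T² = 5 · 1.5827 = 7.9136.

T² ≈ 7.9136


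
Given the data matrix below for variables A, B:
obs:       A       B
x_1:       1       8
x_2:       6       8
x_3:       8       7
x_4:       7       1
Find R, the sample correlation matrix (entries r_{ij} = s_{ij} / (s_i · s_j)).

Step 1 — column means:
  mean(A) = (1 + 6 + 8 + 7) / 4 = 22/4 = 5.5
  mean(B) = (8 + 8 + 7 + 1) / 4 = 24/4 = 6

Step 2 — sample variances and covariances s[i,j] = (1/(n-1)) · Σ_k (x_{k,i} - mean_i) · (x_{k,j} - mean_j), with n-1 = 3:
  s[A,A] = ((-4.5)·(-4.5) + (0.5)·(0.5) + (2.5)·(2.5) + (1.5)·(1.5)) / 3 = 29/3 = 9.6667
  s[A,B] = ((-4.5)·(2) + (0.5)·(2) + (2.5)·(1) + (1.5)·(-5)) / 3 = -13/3 = -4.3333
  s[B,B] = ((2)·(2) + (2)·(2) + (1)·(1) + (-5)·(-5)) / 3 = 34/3 = 11.3333
  Sample standard deviations s_i = √(s[i,i]):
  s(A) = √(9.6667) = 3.1091
  s(B) = √(11.3333) = 3.3665

Step 3 — r_{ij} = s_{ij} / (s_i · s_j):
  r[A,A] = 1 (diagonal).
  r[A,B] = -4.3333 / (3.1091 · 3.3665) = -4.3333 / 10.4669 = -0.414
  r[B,B] = 1 (diagonal).

R is symmetric with unit diagonal. Assembling:

R = [[1, -0.414],
 [-0.414, 1]]


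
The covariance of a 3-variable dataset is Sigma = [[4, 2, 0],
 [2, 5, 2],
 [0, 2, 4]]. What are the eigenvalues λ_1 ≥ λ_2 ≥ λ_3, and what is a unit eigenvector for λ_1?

Step 1 — characteristic polynomial p(λ) = det(λI - Sigma) = λ³ - tr·λ² + c_1·λ - det, where tr = trace, c_1 = sum of the principal 2×2 minors, det = det(Sigma):
  tr = 4 + 5 + 4 = 13,
  c_1 = (4·5 - (2)²) + (4·4 - (0)²) + (5·4 - (2)²) = 16 + 16 + 16 = 48,
  det = 4·(5·4 - (2)²) - (2)·((2)·4 - (2)·(0)) + (0)·((2)·(2) - 5·(0)) = 4·(16) - (2)·(8) + (0)·(4) = 48.
  So p(λ) = λ³ - 13λ² + 48λ - 48.
Step 2 — look for an integer root (rational root theorem: any rational root is an integer divisor of 48). Testing λ = 4:
  p(4) = 64 - 208 + 192 - 48 = 0  ✓
  Dividing out (λ - 4): p(λ) = (λ - 4)(λ² - 9λ + 12).
Step 3 — remaining eigenvalues from the quadratic λ² - 9λ + 12 = 0:
  Δ = 9² - 4·12 = 81 - 48 = 33,  λ = (9 ± √33)/2 = (9 ± 5.7446)/2 ≈ 7.3723 or 1.6277.
  Sorted: λ_1 = 7.3723,  λ_2 = 4,  λ_3 = 1.6277  (check: sum = 13 = tr ✓).

Step 4 — unit eigenvector for λ_1 ≈ 7.3723: v spans the null space of (Sigma - λ_1 I), whose rows are
  r_1 = (-3.3723, 2, 0),  r_2 = (2, -2.3723, 2),  r_3 = (0, 2, -3.3723).
  v is orthogonal to every row, so take v ∝ r_1 × r_2 = ((2)·(2) - (0)·(-2.3723), (0)·(2) - (-3.3723)·(2), (-3.3723)·(-2.3723) - (2)·(2)) ≈ (4, 6.7446, 4).
  Let u = (4, 6.7446, 4).
  ||u|| = √((4)² + (6.7446)² + (4)²) = √(77.4891) ≈ 8.8028,  v_1 = u/||u|| ≈ (0.4544, 0.7662, 0.4544) (||v_1|| = 1).

λ_1 = 7.3723,  λ_2 = 4,  λ_3 = 1.6277;  v_1 ≈ (0.4544, 0.7662, 0.4544)


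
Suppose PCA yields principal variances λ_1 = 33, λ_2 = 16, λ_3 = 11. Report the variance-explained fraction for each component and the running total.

Step 1 — total variance = trace(Sigma) = Σ λ_i = 33 + 16 + 11 = 60.

Step 2 — fraction explained by component i = λ_i / Σ λ:
  PC1: 33/60 = 0.55
  PC2: 16/60 = 0.2667
  PC3: 11/60 = 0.1833

Step 3 — cumulative fraction after k components = (λ_1 + ... + λ_k) / Σ λ:
  k = 1: 33/60 = 0.55
  k = 2: (33 + 16)/60 = 49/60 = 0.8167
  k = 3: (33 + 16 + 11)/60 = 60/60 = 1

Summary (fraction, with percent):

explained: PC1 0.55 (55%), PC2 0.2667 (26.67%), PC3 0.1833 (18.33%);  cumulative: 0.55, 0.8167, 1


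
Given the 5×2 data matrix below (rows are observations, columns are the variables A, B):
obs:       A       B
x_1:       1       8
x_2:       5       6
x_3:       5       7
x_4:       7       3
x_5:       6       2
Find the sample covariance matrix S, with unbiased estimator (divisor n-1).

Step 1 — column means:
  mean(A) = (1 + 5 + 5 + 7 + 6) / 5 = 24/5 = 4.8
  mean(B) = (8 + 6 + 7 + 3 + 2) / 5 = 26/5 = 5.2

Step 2 — sample covariance S[i,j] = (1/(n-1)) · Σ_k (x_{k,i} - mean_i) · (x_{k,j} - mean_j), with n-1 = 4.
  S[A,A] = ((-3.8)·(-3.8) + (0.2)·(0.2) + (0.2)·(0.2) + (2.2)·(2.2) + (1.2)·(1.2)) / 4 = 20.8/4 = 5.2
  S[A,B] = ((-3.8)·(2.8) + (0.2)·(0.8) + (0.2)·(1.8) + (2.2)·(-2.2) + (1.2)·(-3.2)) / 4 = -18.8/4 = -4.7
  S[B,B] = ((2.8)·(2.8) + (0.8)·(0.8) + (1.8)·(1.8) + (-2.2)·(-2.2) + (-3.2)·(-3.2)) / 4 = 26.8/4 = 6.7

S is symmetric (S[j,i] = S[i,j]). Assembling:

S = [[5.2, -4.7],
 [-4.7, 6.7]]


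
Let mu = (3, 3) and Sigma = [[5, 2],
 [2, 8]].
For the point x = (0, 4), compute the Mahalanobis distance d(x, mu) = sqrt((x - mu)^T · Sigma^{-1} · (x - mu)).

Step 1 — centre the observation: (x - mu) = (-3, 1).

Step 2 — invert Sigma. det(Sigma) = 5·8 - (2)² = 36.
  Sigma^{-1} = (1/det) · [[d, -b], [-b, a]] = [[0.2222, -0.0556],
 [-0.0556, 0.1389]].

Step 3 — form the quadratic (x - mu)^T · Sigma^{-1} · (x - mu):
  Sigma^{-1} · (x - mu) = (-0.7222, 0.3056).
  (x - mu)^T · [Sigma^{-1} · (x - mu)] = (-3)·(-0.7222) + (1)·(0.3056) = 2.4722.

Step 4 — take square root: d = √(2.4722) ≈ 1.5723.

d(x, mu) = √(2.4722) ≈ 1.5723


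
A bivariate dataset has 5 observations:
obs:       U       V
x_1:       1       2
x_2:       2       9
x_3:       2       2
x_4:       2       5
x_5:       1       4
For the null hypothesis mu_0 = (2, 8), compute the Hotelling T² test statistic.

Step 1 — sample mean vector:
  mean(U) = (1 + 2 + 2 + 2 + 1) / 5 = 8/5 = 1.6
  mean(V) = (2 + 9 + 2 + 5 + 4) / 5 = 22/5 = 4.4
  x̄ = (1.6, 4.4),  deviation x̄ - mu_0 = (1.6, 4.4) - (2, 8) = (-0.4, -3.6).

Step 2 — sample covariance matrix, S[i,j] = (1/(n-1)) · Σ_k (x_{k,i} - mean_i) · (x_{k,j} - mean_j), divisor n-1 = 4:
  S[U,U] = ((-0.6)·(-0.6) + (0.4)·(0.4) + (0.4)·(0.4) + (0.4)·(0.4) + (-0.6)·(-0.6)) / 4 = 1.2/4 = 0.3
  S[U,V] = ((-0.6)·(-2.4) + (0.4)·(4.6) + (0.4)·(-2.4) + (0.4)·(0.6) + (-0.6)·(-0.4)) / 4 = 2.8/4 = 0.7
  S[V,V] = ((-2.4)·(-2.4) + (4.6)·(4.6) + (-2.4)·(-2.4) + (0.6)·(0.6) + (-0.4)·(-0.4)) / 4 = 33.2/4 = 8.3
  S = [[0.3, 0.7],
 [0.7, 8.3]].

Step 3 — invert S. det(S) = 0.3·8.3 - (0.7)² = 2.
  S^{-1} = (1/det) · [[d, -b], [-b, a]] = [[4.15, -0.35],
 [-0.35, 0.15]].

Step 4 — quadratic form (x̄ - mu_0)^T · S^{-1} · (x̄ - mu_0):
  S^{-1} · (x̄ - mu_0) = (-0.4, -0.4),
  (x̄ - mu_0)^T · [...] = (-0.4)·(-0.4) + (-3.6)·(-0.4) = 1.6.

Step 5 — scale by n: T² = 5 · 1.6 = 8.

T² ≈ 8


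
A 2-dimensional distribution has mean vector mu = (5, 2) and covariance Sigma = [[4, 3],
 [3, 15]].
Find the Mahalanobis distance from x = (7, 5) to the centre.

Step 1 — centre the observation: (x - mu) = (2, 3).

Step 2 — invert Sigma. det(Sigma) = 4·15 - (3)² = 51.
  Sigma^{-1} = (1/det) · [[d, -b], [-b, a]] = [[0.2941, -0.0588],
 [-0.0588, 0.0784]].

Step 3 — form the quadratic (x - mu)^T · Sigma^{-1} · (x - mu):
  Sigma^{-1} · (x - mu) = (0.4118, 0.1176).
  (x - mu)^T · [Sigma^{-1} · (x - mu)] = (2)·(0.4118) + (3)·(0.1176) = 1.1765.

Step 4 — take square root: d = √(1.1765) ≈ 1.0847.

d(x, mu) = √(1.1765) ≈ 1.0847


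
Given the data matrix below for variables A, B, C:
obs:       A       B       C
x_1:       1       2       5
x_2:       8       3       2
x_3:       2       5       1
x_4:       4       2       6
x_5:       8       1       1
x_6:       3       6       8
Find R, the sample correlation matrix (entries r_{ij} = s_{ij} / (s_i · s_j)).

Step 1 — column means:
  mean(A) = (1 + 8 + 2 + 4 + 8 + 3) / 6 = 26/6 = 4.3333
  mean(B) = (2 + 3 + 5 + 2 + 1 + 6) / 6 = 19/6 = 3.1667
  mean(C) = (5 + 2 + 1 + 6 + 1 + 8) / 6 = 23/6 = 3.8333

Step 2 — sample variances and covariances s[i,j] = (1/(n-1)) · Σ_k (x_{k,i} - mean_i) · (x_{k,j} - mean_j), with n-1 = 5:
  s[A,A] = ((-3.3333)·(-3.3333) + (3.6667)·(3.6667) + (-2.3333)·(-2.3333) + (-0.3333)·(-0.3333) + (3.6667)·(3.6667) + (-1.3333)·(-1.3333)) / 5 = 45.3333/5 = 9.0667
  s[A,B] = ((-3.3333)·(-1.1667) + (3.6667)·(-0.1667) + (-2.3333)·(1.8333) + (-0.3333)·(-1.1667) + (3.6667)·(-2.1667) + (-1.3333)·(2.8333)) / 5 = -12.3333/5 = -2.4667
  s[A,C] = ((-3.3333)·(1.1667) + (3.6667)·(-1.8333) + (-2.3333)·(-2.8333) + (-0.3333)·(2.1667) + (3.6667)·(-2.8333) + (-1.3333)·(4.1667)) / 5 = -20.6667/5 = -4.1333
  s[B,B] = ((-1.1667)·(-1.1667) + (-0.1667)·(-0.1667) + (1.8333)·(1.8333) + (-1.1667)·(-1.1667) + (-2.1667)·(-2.1667) + (2.8333)·(2.8333)) / 5 = 18.8333/5 = 3.7667
  s[B,C] = ((-1.1667)·(1.1667) + (-0.1667)·(-1.8333) + (1.8333)·(-2.8333) + (-1.1667)·(2.1667) + (-2.1667)·(-2.8333) + (2.8333)·(4.1667)) / 5 = 9.1667/5 = 1.8333
  s[C,C] = ((1.1667)·(1.1667) + (-1.8333)·(-1.8333) + (-2.8333)·(-2.8333) + (2.1667)·(2.1667) + (-2.8333)·(-2.8333) + (4.1667)·(4.1667)) / 5 = 42.8333/5 = 8.5667
  Sample standard deviations s_i = √(s[i,i]):
  s(A) = √(9.0667) = 3.0111
  s(B) = √(3.7667) = 1.9408
  s(C) = √(8.5667) = 2.9269

Step 3 — r_{ij} = s_{ij} / (s_i · s_j):
  r[A,A] = 1 (diagonal).
  r[A,B] = -2.4667 / (3.0111 · 1.9408) = -2.4667 / 5.8439 = -0.4221
  r[A,C] = -4.1333 / (3.0111 · 2.9269) = -4.1333 / 8.8131 = -0.469
  r[B,B] = 1 (diagonal).
  r[B,C] = 1.8333 / (1.9408 · 2.9269) = 1.8333 / 5.6805 = 0.3227
  r[C,C] = 1 (diagonal).

R is symmetric with unit diagonal. Assembling:

R = [[1, -0.4221, -0.469],
 [-0.4221, 1, 0.3227],
 [-0.469, 0.3227, 1]]


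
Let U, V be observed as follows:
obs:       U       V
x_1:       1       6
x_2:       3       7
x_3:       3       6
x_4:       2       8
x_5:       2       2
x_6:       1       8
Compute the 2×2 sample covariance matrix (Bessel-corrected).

Step 1 — column means:
  mean(U) = (1 + 3 + 3 + 2 + 2 + 1) / 6 = 12/6 = 2
  mean(V) = (6 + 7 + 6 + 8 + 2 + 8) / 6 = 37/6 = 6.1667

Step 2 — sample covariance S[i,j] = (1/(n-1)) · Σ_k (x_{k,i} - mean_i) · (x_{k,j} - mean_j), with n-1 = 5.
  S[U,U] = ((-1)·(-1) + (1)·(1) + (1)·(1) + (0)·(0) + (0)·(0) + (-1)·(-1)) / 5 = 4/5 = 0.8
  S[U,V] = ((-1)·(-0.1667) + (1)·(0.8333) + (1)·(-0.1667) + (0)·(1.8333) + (0)·(-4.1667) + (-1)·(1.8333)) / 5 = -1/5 = -0.2
  S[V,V] = ((-0.1667)·(-0.1667) + (0.8333)·(0.8333) + (-0.1667)·(-0.1667) + (1.8333)·(1.8333) + (-4.1667)·(-4.1667) + (1.8333)·(1.8333)) / 5 = 24.8333/5 = 4.9667

S is symmetric (S[j,i] = S[i,j]). Assembling:

S = [[0.8, -0.2],
 [-0.2, 4.9667]]


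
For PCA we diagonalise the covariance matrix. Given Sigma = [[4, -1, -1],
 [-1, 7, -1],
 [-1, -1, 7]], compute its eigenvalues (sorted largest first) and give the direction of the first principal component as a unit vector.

Step 1 — characteristic polynomial p(λ) = det(λI - Sigma) = λ³ - tr·λ² + c_1·λ - det, where tr = trace, c_1 = sum of the principal 2×2 minors, det = det(Sigma):
  tr = 4 + 7 + 7 = 18,
  c_1 = (4·7 - (-1)²) + (4·7 - (-1)²) + (7·7 - (-1)²) = 27 + 27 + 48 = 102,
  det = 4·(7·7 - (-1)²) - (-1)·((-1)·7 - (-1)·(-1)) + (-1)·((-1)·(-1) - 7·(-1)) = 4·(48) - (-1)·(-8) + (-1)·(8) = 176.
  So p(λ) = λ³ - 18λ² + 102λ - 176.
Step 2 — look for an integer root (rational root theorem: any rational root is an integer divisor of 176). Testing λ = 8:
  p(8) = 512 - 1152 + 816 - 176 = 0  ✓
  Dividing out (λ - 8): p(λ) = (λ - 8)(λ² - 10λ + 22).
Step 3 — remaining eigenvalues from the quadratic λ² - 10λ + 22 = 0:
  Δ = 10² - 4·22 = 100 - 88 = 12,  λ = (10 ± √12)/2 = (10 ± 3.4641)/2 ≈ 6.7321 or 3.2679.
  Sorted: λ_1 = 8,  λ_2 = 6.7321,  λ_3 = 3.2679  (check: sum = 18 = tr ✓).

Step 4 — unit eigenvector for λ_1 = 8: v spans the null space of (Sigma - λ_1 I), whose rows are
  r_1 = (-4, -1, -1),  r_2 = (-1, -1, -1),  r_3 = (-1, -1, -1).
  v is orthogonal to every row, so take v ∝ r_1 × r_2 = ((-1)·(-1) - (-1)·(-1), (-1)·(-1) - (-4)·(-1), (-4)·(-1) - (-1)·(-1)) = (0, -3, 3).
  Rescale (divide by 3; multiply by -1 so the first nonzero entry is positive): u = (0, 1, -1).
  ||u|| = √((0)² + (1)² + (-1)²) = √(2) ≈ 1.4142,  v_1 = u/||u|| ≈ (0, 0.7071, -0.7071) (||v_1|| = 1).

λ_1 = 8,  λ_2 = 6.7321,  λ_3 = 3.2679;  v_1 ≈ (0, 0.7071, -0.7071)
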